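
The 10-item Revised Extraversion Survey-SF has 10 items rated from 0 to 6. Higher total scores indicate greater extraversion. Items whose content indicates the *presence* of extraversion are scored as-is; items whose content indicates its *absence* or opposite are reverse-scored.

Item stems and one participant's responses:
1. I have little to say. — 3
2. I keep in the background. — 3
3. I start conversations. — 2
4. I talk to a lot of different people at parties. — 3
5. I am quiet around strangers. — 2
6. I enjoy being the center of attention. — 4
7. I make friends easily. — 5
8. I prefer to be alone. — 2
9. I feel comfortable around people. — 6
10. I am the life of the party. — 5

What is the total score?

Items 1, 2, 5, 8 describe the absence/opposite of extraversion → reverse-score.
reversed = (0+6) − raw = 6 − raw.
  item 1: 6 − 3 = 3
  item 2: 6 − 3 = 3
  item 3: 2
  item 4: 3
  item 5: 6 − 2 = 4
  item 6: 4
  item 7: 5
  item 8: 6 − 2 = 4
  item 9: 6
  item 10: 5
Total = 3 + 3 + 2 + 3 + 4 + 4 + 5 + 4 + 6 + 5 = 39

39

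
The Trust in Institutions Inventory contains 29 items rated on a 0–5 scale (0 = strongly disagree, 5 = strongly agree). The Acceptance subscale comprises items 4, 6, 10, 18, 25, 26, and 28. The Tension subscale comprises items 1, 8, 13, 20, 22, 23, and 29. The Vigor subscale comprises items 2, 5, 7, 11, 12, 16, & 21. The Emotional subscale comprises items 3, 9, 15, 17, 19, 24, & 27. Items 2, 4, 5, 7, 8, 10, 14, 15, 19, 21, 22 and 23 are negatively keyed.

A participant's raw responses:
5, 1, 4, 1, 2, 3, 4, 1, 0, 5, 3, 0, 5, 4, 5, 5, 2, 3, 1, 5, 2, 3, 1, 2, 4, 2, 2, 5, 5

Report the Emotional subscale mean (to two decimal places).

2.00

Emotional items: 3, 9, 15, 17, 19, 24, 27.
Of these, items 15 and 19 are negatively keyed; reverse-coded value = 5 − response.
  item 3: 4
  item 9: 0
  item 15: 5 − 5 = 0
  item 17: 2
  item 19: 5 − 1 = 4
  item 24: 2
  item 27: 2
Sum = 4 + 0 + 0 + 2 + 4 + 2 + 2 = 14
Mean = 14 / 7 = 2.00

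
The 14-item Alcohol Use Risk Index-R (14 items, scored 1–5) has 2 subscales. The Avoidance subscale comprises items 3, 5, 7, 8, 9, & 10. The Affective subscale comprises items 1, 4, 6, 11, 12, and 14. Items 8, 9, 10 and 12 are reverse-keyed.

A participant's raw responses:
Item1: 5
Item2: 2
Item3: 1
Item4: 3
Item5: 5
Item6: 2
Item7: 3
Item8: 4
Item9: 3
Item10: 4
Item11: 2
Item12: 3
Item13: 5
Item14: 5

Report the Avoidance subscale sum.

16

Avoidance items: 3, 5, 7, 8, 9, 10.
Of these, items 8, 9, and 10 are reverse-keyed; reverse-coded value = 6 − response.
  item 3: 1
  item 5: 5
  item 7: 3
  item 8: 6 − 4 = 2
  item 9: 6 − 3 = 3
  item 10: 6 − 4 = 2
Sum = 1 + 5 + 3 + 2 + 3 + 2 = 16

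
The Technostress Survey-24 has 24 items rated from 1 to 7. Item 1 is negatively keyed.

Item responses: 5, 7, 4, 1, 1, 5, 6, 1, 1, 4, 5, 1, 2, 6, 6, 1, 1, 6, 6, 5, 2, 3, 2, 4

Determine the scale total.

Reverse-coded items (on a 1–7 scale, reversed = 8 − raw):
  item 1: 8 − 5 = 3
After reverse-coding: 3, 7, 4, 1, 1, 5, 6, 1, 1, 4, 5, 1, 2, 6, 6, 1, 1, 6, 6, 5, 2, 3, 2, 4
Total = 3 + 7 + 4 + 1 + 1 + 5 + 6 + 1 + 1 + 4 + 5 + 1 + 2 + 6 + 6 + 1 + 1 + 6 + 6 + 5 + 2 + 3 + 2 + 4 = 83

83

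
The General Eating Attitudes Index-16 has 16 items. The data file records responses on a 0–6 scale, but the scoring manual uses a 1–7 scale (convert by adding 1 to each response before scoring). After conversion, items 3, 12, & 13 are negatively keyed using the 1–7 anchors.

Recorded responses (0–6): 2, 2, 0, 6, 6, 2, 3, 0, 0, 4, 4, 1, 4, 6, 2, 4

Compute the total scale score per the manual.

70

Convert to 1–7: 3, 3, 1, 7, 7, 3, 4, 1, 1, 5, 5, 2, 5, 7, 3, 5
Reverse-coded (reverse-coded value = 8 − response):
  item 3: 8 − 1 = 7
  item 12: 8 − 2 = 6
  item 13: 8 − 5 = 3
Scored: 3, 3, 7, 7, 7, 3, 4, 1, 1, 5, 5, 6, 3, 7, 3, 5
Total = 70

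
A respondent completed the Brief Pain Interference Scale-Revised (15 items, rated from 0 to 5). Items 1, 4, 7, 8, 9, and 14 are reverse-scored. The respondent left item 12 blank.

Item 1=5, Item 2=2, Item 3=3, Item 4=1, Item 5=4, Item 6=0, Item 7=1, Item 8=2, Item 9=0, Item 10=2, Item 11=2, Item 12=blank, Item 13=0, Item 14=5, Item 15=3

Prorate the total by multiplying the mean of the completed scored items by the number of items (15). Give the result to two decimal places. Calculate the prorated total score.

Reverse-coded (reversed = (0+5) − raw = 5 − raw):
  item 1: 5 − 5 = 0
  item 4: 5 − 1 = 4
  item 7: 5 − 1 = 4
  item 8: 5 − 2 = 3
  item 9: 5 − 0 = 5
  item 14: 5 − 5 = 0
Completed scored items (14 of 15): 0, 2, 3, 4, 4, 0, 4, 3, 5, 2, 2, 0, 0, 3; sum = 32.
Person mean = 32 / 14 ≈ 2.2857
Prorated total = (32 / 14) × 15 = 34.29 (to 2 dp)

34.29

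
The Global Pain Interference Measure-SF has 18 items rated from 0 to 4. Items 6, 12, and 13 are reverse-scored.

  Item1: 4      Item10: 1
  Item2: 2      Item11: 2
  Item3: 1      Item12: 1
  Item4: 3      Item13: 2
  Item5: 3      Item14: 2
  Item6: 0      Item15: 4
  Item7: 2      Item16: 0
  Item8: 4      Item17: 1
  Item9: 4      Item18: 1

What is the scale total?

43

Raw sum = 37. Reverse-scored items: 6, 12, 13; their raw sum = 3.
Each reversal replaces raw with 4 − raw, changing the total by 4 − 2·raw per item.
Total = 37 + 3·4 − 2·3 = 37 + 12 − 6 = 43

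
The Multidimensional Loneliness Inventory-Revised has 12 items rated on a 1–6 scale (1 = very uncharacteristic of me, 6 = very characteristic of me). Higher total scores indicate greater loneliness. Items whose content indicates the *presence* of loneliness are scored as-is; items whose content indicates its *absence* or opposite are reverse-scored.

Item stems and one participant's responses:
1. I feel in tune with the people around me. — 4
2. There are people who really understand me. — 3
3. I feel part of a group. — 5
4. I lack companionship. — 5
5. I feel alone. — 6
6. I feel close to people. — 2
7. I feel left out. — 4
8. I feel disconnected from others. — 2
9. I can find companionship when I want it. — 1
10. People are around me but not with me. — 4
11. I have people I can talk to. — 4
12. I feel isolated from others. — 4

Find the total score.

Items 1, 2, 3, 6, 9, 11 describe the absence/opposite of loneliness → reverse-score.
reversed = (1+6) − raw = 7 − raw.
  item 1: 7 − 4 = 3
  item 2: 7 − 3 = 4
  item 3: 7 − 5 = 2
  item 4: 5
  item 5: 6
  item 6: 7 − 2 = 5
  item 7: 4
  item 8: 2
  item 9: 7 − 1 = 6
  item 10: 4
  item 11: 7 − 4 = 3
  item 12: 4
Total = 3 + 4 + 2 + 5 + 6 + 5 + 4 + 2 + 6 + 4 + 3 + 4 = 48

48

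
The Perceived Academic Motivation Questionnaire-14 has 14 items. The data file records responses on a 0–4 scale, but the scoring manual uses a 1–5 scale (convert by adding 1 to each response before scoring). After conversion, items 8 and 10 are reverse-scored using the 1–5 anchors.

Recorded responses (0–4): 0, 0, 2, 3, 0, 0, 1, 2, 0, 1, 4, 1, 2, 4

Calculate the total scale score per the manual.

36

Convert to 1–5: 1, 1, 3, 4, 1, 1, 2, 3, 1, 2, 5, 2, 3, 5
Reverse-coded (on a 1–5 scale, reversed = 6 − raw):
  item 8: 6 − 3 = 3
  item 10: 6 − 2 = 4
Scored: 1, 1, 3, 4, 1, 1, 2, 3, 1, 4, 5, 2, 3, 5
Total = 36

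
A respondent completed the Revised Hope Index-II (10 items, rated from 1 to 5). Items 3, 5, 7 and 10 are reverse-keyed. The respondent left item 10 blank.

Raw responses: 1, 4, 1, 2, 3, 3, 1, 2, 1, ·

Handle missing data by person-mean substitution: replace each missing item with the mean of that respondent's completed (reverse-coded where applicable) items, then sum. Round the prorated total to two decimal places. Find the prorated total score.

28.89

Reverse-coded (reverse-coded value = 6 − response):
  item 3: 6 − 1 = 5
  item 5: 6 − 3 = 3
  item 7: 6 − 1 = 5
Completed scored items (9 of 10): 1, 4, 5, 2, 3, 3, 5, 2, 1; sum = 26.
Person mean = 26 / 9 ≈ 2.8889
Prorated total = (26 / 9) × 10 = 28.89 (to 2 dp)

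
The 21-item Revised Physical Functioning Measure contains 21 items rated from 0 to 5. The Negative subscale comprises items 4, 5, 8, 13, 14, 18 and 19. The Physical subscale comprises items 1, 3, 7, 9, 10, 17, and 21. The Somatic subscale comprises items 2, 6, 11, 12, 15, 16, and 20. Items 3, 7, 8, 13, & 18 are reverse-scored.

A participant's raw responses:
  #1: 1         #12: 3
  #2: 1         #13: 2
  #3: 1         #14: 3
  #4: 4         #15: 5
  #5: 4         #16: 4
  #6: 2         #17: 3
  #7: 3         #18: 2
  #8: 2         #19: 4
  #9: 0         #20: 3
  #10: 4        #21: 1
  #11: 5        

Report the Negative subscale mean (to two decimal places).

Negative items: 4, 5, 8, 13, 14, 18, 19.
Of these, items 8, 13 and 18 are reverse-scored; on a 0–5 scale, reversed = 5 − raw.
  item 4: 4
  item 5: 4
  item 8: 5 − 2 = 3
  item 13: 5 − 2 = 3
  item 14: 3
  item 18: 5 − 2 = 3
  item 19: 4
Sum = 4 + 4 + 3 + 3 + 3 + 3 + 4 = 24
Mean = 24 / 7 = 3.43

3.43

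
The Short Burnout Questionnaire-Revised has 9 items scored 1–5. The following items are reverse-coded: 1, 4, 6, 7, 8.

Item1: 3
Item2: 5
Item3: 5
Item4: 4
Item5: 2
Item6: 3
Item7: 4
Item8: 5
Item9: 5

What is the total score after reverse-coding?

28

Reverse-coded items (on a 1–5 scale, reversed = 6 − raw):
  item 1: 6 − 3 = 3
  item 4: 6 − 4 = 2
  item 6: 6 − 3 = 3
  item 7: 6 − 4 = 2
  item 8: 6 − 5 = 1
Scored responses: 3, 5, 5, 2, 2, 3, 2, 1, 5
Total = 3 + 5 + 5 + 2 + 2 + 3 + 2 + 1 + 5 = 28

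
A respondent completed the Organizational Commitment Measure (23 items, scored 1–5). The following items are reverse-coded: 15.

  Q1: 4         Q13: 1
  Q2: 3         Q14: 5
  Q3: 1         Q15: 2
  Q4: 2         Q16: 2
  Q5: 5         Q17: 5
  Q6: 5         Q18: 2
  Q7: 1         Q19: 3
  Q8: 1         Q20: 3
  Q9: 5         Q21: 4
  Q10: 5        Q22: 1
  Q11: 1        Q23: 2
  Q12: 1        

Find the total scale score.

Apply reverse scoring (reversed = (1+5) − raw = 6 − raw):
  item 15: 6 − 2 = 4
After reverse-coding: 4, 3, 1, 2, 5, 5, 1, 1, 5, 5, 1, 1, 1, 5, 4, 2, 5, 2, 3, 3, 4, 1, 2
Total = 4 + 3 + 1 + 2 + 5 + 5 + 1 + 1 + 5 + 5 + 1 + 1 + 1 + 5 + 4 + 2 + 5 + 2 + 3 + 3 + 4 + 1 + 2 = 66

66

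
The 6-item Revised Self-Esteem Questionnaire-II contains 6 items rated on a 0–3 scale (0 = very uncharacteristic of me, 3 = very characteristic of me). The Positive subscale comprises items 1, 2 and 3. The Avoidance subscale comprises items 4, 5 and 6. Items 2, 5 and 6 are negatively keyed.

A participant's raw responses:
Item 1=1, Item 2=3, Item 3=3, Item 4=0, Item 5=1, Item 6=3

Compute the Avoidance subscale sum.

2

Avoidance items: 4, 5, 6.
Of these, items 5 & 6 are negatively keyed; reverse-coded value = 3 − response.
  item 4: 0
  item 5: 3 − 1 = 2
  item 6: 3 − 3 = 0
Sum = 0 + 2 + 0 = 2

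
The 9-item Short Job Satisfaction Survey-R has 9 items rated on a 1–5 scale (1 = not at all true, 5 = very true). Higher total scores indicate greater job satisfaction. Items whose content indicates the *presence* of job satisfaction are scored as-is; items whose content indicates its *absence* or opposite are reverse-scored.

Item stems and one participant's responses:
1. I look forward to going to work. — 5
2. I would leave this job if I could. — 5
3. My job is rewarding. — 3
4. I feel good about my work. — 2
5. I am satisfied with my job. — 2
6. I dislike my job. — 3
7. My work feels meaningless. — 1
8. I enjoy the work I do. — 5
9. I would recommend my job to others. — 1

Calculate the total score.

27

Items 2, 6, 7 describe the absence/opposite of job satisfaction → reverse-score.
reverse-coded value = 6 − response.
  item 1: 5
  item 2: 6 − 5 = 1
  item 3: 3
  item 4: 2
  item 5: 2
  item 6: 6 − 3 = 3
  item 7: 6 − 1 = 5
  item 8: 5
  item 9: 1
Total = 5 + 1 + 3 + 2 + 2 + 3 + 5 + 5 + 1 = 27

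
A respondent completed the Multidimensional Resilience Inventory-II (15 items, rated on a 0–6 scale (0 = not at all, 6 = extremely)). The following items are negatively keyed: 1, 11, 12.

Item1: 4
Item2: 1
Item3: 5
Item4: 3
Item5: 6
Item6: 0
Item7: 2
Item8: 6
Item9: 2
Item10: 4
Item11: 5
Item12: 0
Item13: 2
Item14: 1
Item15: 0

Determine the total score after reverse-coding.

Apply reverse scoring (on a 0–6 scale, reversed = 6 − raw):
  item 1: 6 − 4 = 2
  item 11: 6 − 5 = 1
  item 12: 6 − 0 = 6
Scored items: 2, 1, 5, 3, 6, 0, 2, 6, 2, 4, 1, 6, 2, 1, 0
Total = 2 + 1 + 5 + 3 + 6 + 0 + 2 + 6 + 2 + 4 + 1 + 6 + 2 + 1 + 0 = 41

41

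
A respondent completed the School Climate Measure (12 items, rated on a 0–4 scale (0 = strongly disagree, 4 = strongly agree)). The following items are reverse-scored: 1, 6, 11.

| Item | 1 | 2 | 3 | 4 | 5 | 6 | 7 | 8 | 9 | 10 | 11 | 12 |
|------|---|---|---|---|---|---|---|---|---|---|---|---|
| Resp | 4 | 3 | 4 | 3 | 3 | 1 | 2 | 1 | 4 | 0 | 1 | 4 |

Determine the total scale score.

Reverse-coded items (reverse-coded value = 4 − response):
  item 1: 4 − 4 = 0
  item 6: 4 − 1 = 3
  item 11: 4 − 1 = 3
Scored items: 0, 3, 4, 3, 3, 3, 2, 1, 4, 0, 3, 4
Total = 0 + 3 + 4 + 3 + 3 + 3 + 2 + 1 + 4 + 0 + 3 + 4 = 30

30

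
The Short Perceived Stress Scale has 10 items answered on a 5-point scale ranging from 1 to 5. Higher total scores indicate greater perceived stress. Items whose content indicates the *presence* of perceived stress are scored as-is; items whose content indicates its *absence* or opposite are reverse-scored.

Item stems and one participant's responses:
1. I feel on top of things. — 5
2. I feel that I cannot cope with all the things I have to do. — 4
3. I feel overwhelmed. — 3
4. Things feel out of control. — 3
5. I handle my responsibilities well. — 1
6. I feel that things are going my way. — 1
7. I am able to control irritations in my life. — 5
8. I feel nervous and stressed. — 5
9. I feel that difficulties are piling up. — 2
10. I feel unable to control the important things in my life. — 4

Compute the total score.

33

Items 1, 5, 6, 7 describe the absence/opposite of perceived stress → reverse-score.
reverse-coded value = 6 − response.
  item 1: 6 − 5 = 1
  item 2: 4
  item 3: 3
  item 4: 3
  item 5: 6 − 1 = 5
  item 6: 6 − 1 = 5
  item 7: 6 − 5 = 1
  item 8: 5
  item 9: 2
  item 10: 4
Total = 1 + 4 + 3 + 3 + 5 + 5 + 1 + 5 + 2 + 4 = 33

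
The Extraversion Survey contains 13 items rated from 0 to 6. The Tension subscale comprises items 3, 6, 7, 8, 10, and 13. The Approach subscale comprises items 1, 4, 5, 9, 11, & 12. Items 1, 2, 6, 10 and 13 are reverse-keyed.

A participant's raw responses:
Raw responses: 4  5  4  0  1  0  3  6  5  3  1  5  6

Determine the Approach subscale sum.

14

Approach items: 1, 4, 5, 9, 11, 12.
Of these, item 1 is reverse-keyed; on a 0–6 scale, reversed = 6 − raw.
  item 1: 6 − 4 = 2
  item 4: 0
  item 5: 1
  item 9: 5
  item 11: 1
  item 12: 5
Sum = 2 + 0 + 1 + 5 + 1 + 5 = 14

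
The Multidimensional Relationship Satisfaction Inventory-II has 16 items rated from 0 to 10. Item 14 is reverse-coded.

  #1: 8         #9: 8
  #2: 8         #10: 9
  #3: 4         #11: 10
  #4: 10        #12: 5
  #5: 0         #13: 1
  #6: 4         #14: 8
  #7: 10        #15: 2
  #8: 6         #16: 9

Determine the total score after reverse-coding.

96

Raw sum = 102. Reverse-coded items: 14; their raw sum = 8.
Each reversal replaces raw with 10 − raw, changing the total by 10 − 2·raw per item.
Total = 102 + 1·10 − 2·8 = 102 + 10 − 16 = 96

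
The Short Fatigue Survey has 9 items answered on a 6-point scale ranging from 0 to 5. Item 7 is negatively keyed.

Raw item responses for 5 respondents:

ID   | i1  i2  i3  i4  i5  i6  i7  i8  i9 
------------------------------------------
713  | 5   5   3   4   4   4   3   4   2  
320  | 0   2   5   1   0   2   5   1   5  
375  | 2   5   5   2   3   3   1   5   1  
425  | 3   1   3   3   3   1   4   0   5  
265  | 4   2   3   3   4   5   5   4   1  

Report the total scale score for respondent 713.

33

Respondent 713 raw: 5, 5, 3, 4, 4, 4, 3, 4, 2.
Reverse-coded (on a 0–5 scale, reversed = 5 − raw):
  item 1: 5
  item 2: 5
  item 3: 3
  item 4: 4
  item 5: 4
  item 6: 4
  item 7: 5 − 3 = 2
  item 8: 4
  item 9: 2
Sum = 5 + 5 + 3 + 4 + 4 + 4 + 2 + 4 + 2 = 33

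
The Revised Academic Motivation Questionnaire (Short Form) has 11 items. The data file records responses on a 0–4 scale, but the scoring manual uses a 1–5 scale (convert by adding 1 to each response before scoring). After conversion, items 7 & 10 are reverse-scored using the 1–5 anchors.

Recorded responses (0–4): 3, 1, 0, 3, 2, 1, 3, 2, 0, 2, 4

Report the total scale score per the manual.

Convert to 1–5: 4, 2, 1, 4, 3, 2, 4, 3, 1, 3, 5
Reverse-coded (reverse-coded value = 6 − response):
  item 7: 6 − 4 = 2
  item 10: 6 − 3 = 3
Scored: 4, 2, 1, 4, 3, 2, 2, 3, 1, 3, 5
Total = 30

30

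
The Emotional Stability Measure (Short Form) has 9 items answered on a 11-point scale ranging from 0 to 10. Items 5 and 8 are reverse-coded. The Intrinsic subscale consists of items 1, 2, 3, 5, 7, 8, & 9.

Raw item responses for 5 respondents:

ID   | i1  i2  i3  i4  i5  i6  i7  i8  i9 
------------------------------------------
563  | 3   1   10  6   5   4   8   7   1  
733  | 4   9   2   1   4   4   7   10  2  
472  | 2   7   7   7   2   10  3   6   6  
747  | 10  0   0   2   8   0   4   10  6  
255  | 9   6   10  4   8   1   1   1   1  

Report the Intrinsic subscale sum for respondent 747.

Respondent 747 raw: 10, 0, 0, 2, 8, 0, 4, 10, 6.
Intrinsic items: 1, 2, 3, 5, 7, 8, 9.
Reverse-coded (reverse-coded value = 10 − response):
  item 1: 10
  item 2: 0
  item 3: 0
  item 5: 10 − 8 = 2
  item 7: 4
  item 8: 10 − 10 = 0
  item 9: 6
Sum = 10 + 0 + 0 + 2 + 4 + 0 + 6 = 22

22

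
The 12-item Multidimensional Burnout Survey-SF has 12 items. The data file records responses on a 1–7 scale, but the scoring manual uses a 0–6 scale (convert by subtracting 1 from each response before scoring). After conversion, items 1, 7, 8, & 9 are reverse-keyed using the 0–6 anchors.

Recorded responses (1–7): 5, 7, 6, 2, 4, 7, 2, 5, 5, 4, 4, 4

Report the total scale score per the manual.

Convert to 0–6: 4, 6, 5, 1, 3, 6, 1, 4, 4, 3, 3, 3
Reverse-coded (reversed = (0+6) − raw = 6 − raw):
  item 1: 6 − 4 = 2
  item 7: 6 − 1 = 5
  item 8: 6 − 4 = 2
  item 9: 6 − 4 = 2
Scored: 2, 6, 5, 1, 3, 6, 5, 2, 2, 3, 3, 3
Total = 41

41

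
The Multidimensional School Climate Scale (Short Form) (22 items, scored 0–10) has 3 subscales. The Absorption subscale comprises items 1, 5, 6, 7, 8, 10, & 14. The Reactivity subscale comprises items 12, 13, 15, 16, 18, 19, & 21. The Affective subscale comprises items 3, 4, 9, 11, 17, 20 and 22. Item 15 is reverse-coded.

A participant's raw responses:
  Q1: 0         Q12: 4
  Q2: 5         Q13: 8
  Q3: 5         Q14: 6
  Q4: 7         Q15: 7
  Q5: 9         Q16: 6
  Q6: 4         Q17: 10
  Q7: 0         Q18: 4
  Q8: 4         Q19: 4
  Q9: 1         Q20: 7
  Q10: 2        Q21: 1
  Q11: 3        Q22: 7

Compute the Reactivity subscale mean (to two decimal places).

Reactivity items: 12, 13, 15, 16, 18, 19, 21.
Of these, item 15 is reverse-coded; on a 0–10 scale, reversed = 10 − raw.
  item 12: 4
  item 13: 8
  item 15: 10 − 7 = 3
  item 16: 6
  item 18: 4
  item 19: 4
  item 21: 1
Sum = 4 + 8 + 3 + 6 + 4 + 4 + 1 = 30
Mean = 30 / 7 = 4.29

4.29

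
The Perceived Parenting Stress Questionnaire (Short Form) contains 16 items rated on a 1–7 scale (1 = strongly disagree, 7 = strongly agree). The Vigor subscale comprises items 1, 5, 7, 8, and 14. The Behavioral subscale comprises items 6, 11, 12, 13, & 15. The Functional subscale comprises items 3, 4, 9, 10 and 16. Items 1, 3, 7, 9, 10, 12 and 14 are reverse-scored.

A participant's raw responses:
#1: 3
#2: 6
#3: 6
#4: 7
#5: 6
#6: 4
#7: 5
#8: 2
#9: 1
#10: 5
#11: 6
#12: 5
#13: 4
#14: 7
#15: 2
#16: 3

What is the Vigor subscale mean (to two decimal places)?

Vigor items: 1, 5, 7, 8, 14.
Of these, items 1, 7, & 14 are reverse-scored; reverse-coded value = 8 − response.
  item 1: 8 − 3 = 5
  item 5: 6
  item 7: 8 − 5 = 3
  item 8: 2
  item 14: 8 − 7 = 1
Sum = 5 + 6 + 3 + 2 + 1 = 17
Mean = 17 / 5 = 3.40

3.40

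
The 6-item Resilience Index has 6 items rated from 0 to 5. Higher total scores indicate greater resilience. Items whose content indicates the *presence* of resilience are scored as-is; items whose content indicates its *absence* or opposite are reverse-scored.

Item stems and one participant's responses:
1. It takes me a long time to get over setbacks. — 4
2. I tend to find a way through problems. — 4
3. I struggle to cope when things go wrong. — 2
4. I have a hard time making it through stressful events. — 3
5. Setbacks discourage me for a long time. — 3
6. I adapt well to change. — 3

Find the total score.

Items 1, 3, 4, 5 describe the absence/opposite of resilience → reverse-score.
reverse-coded value = 5 − response.
  item 1: 5 − 4 = 1
  item 2: 4
  item 3: 5 − 2 = 3
  item 4: 5 − 3 = 2
  item 5: 5 − 3 = 2
  item 6: 3
Total = 1 + 4 + 3 + 2 + 2 + 3 = 15

15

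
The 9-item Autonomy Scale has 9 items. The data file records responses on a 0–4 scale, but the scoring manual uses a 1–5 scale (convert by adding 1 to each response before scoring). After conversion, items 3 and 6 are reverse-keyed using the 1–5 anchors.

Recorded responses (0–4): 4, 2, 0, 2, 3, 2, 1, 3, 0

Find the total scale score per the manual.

Convert to 1–5: 5, 3, 1, 3, 4, 3, 2, 4, 1
Reverse-coded (on a 1–5 scale, reversed = 6 − raw):
  item 3: 6 − 1 = 5
  item 6: 6 − 3 = 3
Scored: 5, 3, 5, 3, 4, 3, 2, 4, 1
Total = 30

30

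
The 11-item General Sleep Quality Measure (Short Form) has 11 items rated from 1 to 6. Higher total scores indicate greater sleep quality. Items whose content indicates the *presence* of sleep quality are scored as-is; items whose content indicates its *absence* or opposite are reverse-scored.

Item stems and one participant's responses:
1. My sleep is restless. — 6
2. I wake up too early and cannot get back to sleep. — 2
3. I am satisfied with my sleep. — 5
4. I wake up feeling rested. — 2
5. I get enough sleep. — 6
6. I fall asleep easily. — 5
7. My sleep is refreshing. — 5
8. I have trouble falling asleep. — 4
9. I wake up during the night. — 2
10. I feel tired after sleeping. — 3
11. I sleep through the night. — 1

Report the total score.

42

Items 1, 2, 8, 9, 10 describe the absence/opposite of sleep quality → reverse-score.
reverse-coded value = 7 − response.
  item 1: 7 − 6 = 1
  item 2: 7 − 2 = 5
  item 3: 5
  item 4: 2
  item 5: 6
  item 6: 5
  item 7: 5
  item 8: 7 − 4 = 3
  item 9: 7 − 2 = 5
  item 10: 7 − 3 = 4
  item 11: 1
Total = 1 + 5 + 5 + 2 + 6 + 5 + 5 + 3 + 5 + 4 + 1 = 42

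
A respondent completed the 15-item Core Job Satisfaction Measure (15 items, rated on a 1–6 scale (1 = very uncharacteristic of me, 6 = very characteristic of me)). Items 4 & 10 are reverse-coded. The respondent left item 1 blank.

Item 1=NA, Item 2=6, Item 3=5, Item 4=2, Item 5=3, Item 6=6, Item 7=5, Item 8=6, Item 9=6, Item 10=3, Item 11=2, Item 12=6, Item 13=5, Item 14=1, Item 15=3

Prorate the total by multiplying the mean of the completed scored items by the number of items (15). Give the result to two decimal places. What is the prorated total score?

67.50

Reverse-coded (reverse-coded value = 7 − response):
  item 4: 7 − 2 = 5
  item 10: 7 − 3 = 4
Completed scored items (14 of 15): 6, 5, 5, 3, 6, 5, 6, 6, 4, 2, 6, 5, 1, 3; sum = 63.
Person mean = 63 / 14 ≈ 4.5000
Prorated total = (63 / 14) × 15 = 67.50 (to 2 dp)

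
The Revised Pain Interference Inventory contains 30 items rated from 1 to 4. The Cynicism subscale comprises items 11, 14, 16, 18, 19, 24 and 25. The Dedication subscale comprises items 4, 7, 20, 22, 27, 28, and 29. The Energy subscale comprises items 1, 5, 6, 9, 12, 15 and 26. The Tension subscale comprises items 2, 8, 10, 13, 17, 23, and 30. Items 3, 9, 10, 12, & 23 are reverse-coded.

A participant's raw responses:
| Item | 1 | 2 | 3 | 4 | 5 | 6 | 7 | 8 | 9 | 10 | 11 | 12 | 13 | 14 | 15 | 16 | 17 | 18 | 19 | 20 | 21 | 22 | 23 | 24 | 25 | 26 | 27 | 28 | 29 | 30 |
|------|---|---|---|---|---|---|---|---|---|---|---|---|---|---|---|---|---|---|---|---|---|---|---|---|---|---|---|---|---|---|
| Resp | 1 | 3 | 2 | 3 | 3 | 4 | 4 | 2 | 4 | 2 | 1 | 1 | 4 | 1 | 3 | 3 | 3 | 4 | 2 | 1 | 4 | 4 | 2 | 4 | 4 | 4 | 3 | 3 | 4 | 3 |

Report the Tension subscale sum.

21

Tension items: 2, 8, 10, 13, 17, 23, 30.
Of these, items 10 & 23 are reverse-coded; reversed = (1+4) − raw = 5 − raw.
  item 2: 3
  item 8: 2
  item 10: 5 − 2 = 3
  item 13: 4
  item 17: 3
  item 23: 5 − 2 = 3
  item 30: 3
Sum = 3 + 2 + 3 + 4 + 3 + 3 + 3 = 21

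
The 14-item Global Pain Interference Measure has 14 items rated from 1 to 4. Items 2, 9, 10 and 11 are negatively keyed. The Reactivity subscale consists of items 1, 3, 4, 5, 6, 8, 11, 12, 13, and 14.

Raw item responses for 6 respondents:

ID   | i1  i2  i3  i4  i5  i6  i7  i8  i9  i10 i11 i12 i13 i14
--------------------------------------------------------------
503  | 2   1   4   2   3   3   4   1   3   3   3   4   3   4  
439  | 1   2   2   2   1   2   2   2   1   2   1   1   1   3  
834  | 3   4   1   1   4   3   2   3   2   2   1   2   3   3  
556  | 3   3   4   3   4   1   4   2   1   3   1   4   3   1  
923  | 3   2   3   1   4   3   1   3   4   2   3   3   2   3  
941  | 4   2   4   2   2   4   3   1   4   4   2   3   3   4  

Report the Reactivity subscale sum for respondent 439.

19

Respondent 439 raw: 1, 2, 2, 2, 1, 2, 2, 2, 1, 2, 1, 1, 1, 3.
Reactivity items: 1, 3, 4, 5, 6, 8, 11, 12, 13, 14.
Reverse-coded (reversed = (1+4) − raw = 5 − raw):
  item 1: 1
  item 3: 2
  item 4: 2
  item 5: 1
  item 6: 2
  item 8: 2
  item 11: 5 − 1 = 4
  item 12: 1
  item 13: 1
  item 14: 3
Sum = 1 + 2 + 2 + 1 + 2 + 2 + 4 + 1 + 1 + 3 = 19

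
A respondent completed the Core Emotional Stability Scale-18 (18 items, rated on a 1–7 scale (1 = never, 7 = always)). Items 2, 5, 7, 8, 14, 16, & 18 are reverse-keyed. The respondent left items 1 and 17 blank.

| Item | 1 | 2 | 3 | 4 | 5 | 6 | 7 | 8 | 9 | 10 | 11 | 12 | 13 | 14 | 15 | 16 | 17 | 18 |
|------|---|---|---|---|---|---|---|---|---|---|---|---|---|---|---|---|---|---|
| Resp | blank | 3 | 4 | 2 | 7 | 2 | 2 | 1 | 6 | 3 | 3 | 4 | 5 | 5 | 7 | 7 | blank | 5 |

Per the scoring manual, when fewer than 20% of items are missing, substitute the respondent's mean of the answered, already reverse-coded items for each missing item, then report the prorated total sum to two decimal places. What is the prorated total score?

Reverse-coded (on a 1–7 scale, reversed = 8 − raw):
  item 2: 8 − 3 = 5
  item 5: 8 − 7 = 1
  item 7: 8 − 2 = 6
  item 8: 8 − 1 = 7
  item 14: 8 − 5 = 3
  item 16: 8 − 7 = 1
  item 18: 8 − 5 = 3
Completed scored items (16 of 18): 5, 4, 2, 1, 2, 6, 7, 6, 3, 3, 4, 5, 3, 7, 1, 3; sum = 62.
Person mean = 62 / 16 ≈ 3.8750
Prorated total = (62 / 16) × 18 = 69.75 (to 2 dp)

69.75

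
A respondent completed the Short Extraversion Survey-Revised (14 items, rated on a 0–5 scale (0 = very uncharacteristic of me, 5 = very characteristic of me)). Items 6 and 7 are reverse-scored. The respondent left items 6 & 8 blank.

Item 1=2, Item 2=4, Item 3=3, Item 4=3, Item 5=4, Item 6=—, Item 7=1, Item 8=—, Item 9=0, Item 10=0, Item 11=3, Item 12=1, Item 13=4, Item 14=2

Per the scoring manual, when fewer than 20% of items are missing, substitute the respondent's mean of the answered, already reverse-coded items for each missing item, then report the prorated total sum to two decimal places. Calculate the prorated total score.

35.00

Reverse-coded (reversed = (0+5) − raw = 5 − raw):
  item 7: 5 − 1 = 4
Completed scored items (12 of 14): 2, 4, 3, 3, 4, 4, 0, 0, 3, 1, 4, 2; sum = 30.
Person mean = 30 / 12 ≈ 2.5000
Prorated total = (30 / 12) × 14 = 35.00 (to 2 dp)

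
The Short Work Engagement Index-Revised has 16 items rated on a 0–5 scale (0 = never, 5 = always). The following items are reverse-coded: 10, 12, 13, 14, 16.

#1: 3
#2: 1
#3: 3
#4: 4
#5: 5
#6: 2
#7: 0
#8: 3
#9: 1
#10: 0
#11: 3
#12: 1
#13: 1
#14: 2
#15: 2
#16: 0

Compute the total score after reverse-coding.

48

Raw sum = 31. Reverse-coded items: 10, 12, 13, 14, 16; their raw sum = 4.
Each reversal replaces raw with 5 − raw, changing the total by 5 − 2·raw per item.
Total = 31 + 5·5 − 2·4 = 31 + 25 − 8 = 48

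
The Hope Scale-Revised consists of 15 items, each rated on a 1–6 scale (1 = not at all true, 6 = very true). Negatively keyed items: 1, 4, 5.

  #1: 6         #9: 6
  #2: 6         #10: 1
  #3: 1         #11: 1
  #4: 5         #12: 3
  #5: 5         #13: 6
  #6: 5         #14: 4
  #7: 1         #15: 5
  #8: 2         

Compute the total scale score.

Reversing items 1, 4 and 5 with 7 − raw:
Total = (7−6) + 6 + 1 + (7−5) + (7−5) + 5 + 1 + 2 + 6 + 1 + 1 + 3 + 6 + 4 + 5
      = 1 + 6 + 1 + 2 + 2 + 5 + 1 + 2 + 6 + 1 + 1 + 3 + 6 + 4 + 5 = 46

46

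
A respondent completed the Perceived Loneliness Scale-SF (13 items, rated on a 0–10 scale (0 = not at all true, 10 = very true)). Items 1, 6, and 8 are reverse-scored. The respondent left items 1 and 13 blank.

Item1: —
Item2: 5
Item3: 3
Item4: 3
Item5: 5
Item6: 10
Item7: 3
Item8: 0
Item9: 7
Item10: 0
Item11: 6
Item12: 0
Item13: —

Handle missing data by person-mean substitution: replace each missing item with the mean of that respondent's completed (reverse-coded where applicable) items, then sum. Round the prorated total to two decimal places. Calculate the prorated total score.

49.64

Reverse-coded (reversed = (0+10) − raw = 10 − raw):
  item 6: 10 − 10 = 0
  item 8: 10 − 0 = 10
Completed scored items (11 of 13): 5, 3, 3, 5, 0, 3, 10, 7, 0, 6, 0; sum = 42.
Person mean = 42 / 11 ≈ 3.8182
Prorated total = (42 / 11) × 13 = 49.64 (to 2 dp)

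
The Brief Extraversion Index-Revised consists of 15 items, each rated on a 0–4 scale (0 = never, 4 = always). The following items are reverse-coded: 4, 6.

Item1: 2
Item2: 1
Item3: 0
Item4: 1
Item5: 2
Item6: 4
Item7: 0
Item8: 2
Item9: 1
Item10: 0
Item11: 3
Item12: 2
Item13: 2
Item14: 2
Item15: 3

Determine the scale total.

23

Reverse-coded items (reversed = (0+4) − raw = 4 − raw):
  item 4: 4 − 1 = 3
  item 6: 4 − 4 = 0
Scored responses: 2, 1, 0, 3, 2, 0, 0, 2, 1, 0, 3, 2, 2, 2, 3
Total = 2 + 1 + 0 + 3 + 2 + 0 + 0 + 2 + 1 + 0 + 3 + 2 + 2 + 2 + 3 = 23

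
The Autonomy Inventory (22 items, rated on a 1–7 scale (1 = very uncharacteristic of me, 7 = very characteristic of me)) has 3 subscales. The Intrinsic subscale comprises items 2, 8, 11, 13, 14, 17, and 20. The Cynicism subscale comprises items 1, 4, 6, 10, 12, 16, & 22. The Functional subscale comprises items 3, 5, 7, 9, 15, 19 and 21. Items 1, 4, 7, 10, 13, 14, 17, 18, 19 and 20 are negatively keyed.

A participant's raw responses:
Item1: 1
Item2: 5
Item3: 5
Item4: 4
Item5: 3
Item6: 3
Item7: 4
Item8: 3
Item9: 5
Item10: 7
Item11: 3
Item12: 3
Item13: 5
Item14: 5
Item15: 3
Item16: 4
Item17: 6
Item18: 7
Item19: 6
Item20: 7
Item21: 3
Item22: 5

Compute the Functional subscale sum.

25

Functional items: 3, 5, 7, 9, 15, 19, 21.
Of these, items 7 and 19 are negatively keyed; on a 1–7 scale, reversed = 8 − raw.
  item 3: 5
  item 5: 3
  item 7: 8 − 4 = 4
  item 9: 5
  item 15: 3
  item 19: 8 − 6 = 2
  item 21: 3
Sum = 5 + 3 + 4 + 5 + 3 + 2 + 3 = 25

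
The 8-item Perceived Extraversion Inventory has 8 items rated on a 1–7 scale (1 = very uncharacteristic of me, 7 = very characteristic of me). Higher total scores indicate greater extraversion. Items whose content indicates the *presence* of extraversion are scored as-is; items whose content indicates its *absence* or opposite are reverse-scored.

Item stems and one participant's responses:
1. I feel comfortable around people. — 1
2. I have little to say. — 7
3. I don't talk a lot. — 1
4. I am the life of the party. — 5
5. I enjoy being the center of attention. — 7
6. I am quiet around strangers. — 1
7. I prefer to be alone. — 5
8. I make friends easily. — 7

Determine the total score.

38

Items 2, 3, 6, 7 describe the absence/opposite of extraversion → reverse-score.
reverse-coded value = 8 − response.
  item 1: 1
  item 2: 8 − 7 = 1
  item 3: 8 − 1 = 7
  item 4: 5
  item 5: 7
  item 6: 8 − 1 = 7
  item 7: 8 − 5 = 3
  item 8: 7
Total = 1 + 1 + 7 + 5 + 7 + 7 + 3 + 7 = 38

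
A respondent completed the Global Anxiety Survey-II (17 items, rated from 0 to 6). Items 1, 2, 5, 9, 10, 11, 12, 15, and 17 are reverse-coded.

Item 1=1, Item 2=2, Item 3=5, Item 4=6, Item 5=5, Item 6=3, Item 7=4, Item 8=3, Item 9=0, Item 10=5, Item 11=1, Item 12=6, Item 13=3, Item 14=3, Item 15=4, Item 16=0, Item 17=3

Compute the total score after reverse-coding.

54

Reverse-coded items use 6 − raw:
  item 1: 6 − 1 = 5
  item 2: 6 − 2 = 4
  item 5: 6 − 5 = 1
  item 9: 6 − 0 = 6
  item 10: 6 − 5 = 1
  item 11: 6 − 1 = 5
  item 12: 6 − 6 = 0
  item 15: 6 − 4 = 2
  item 17: 6 − 3 = 3
Scored items: 5, 4, 5, 6, 1, 3, 4, 3, 6, 1, 5, 0, 3, 3, 2, 0, 3
Total = 5 + 4 + 5 + 6 + 1 + 3 + 4 + 3 + 6 + 1 + 5 + 0 + 3 + 3 + 2 + 0 + 3 = 54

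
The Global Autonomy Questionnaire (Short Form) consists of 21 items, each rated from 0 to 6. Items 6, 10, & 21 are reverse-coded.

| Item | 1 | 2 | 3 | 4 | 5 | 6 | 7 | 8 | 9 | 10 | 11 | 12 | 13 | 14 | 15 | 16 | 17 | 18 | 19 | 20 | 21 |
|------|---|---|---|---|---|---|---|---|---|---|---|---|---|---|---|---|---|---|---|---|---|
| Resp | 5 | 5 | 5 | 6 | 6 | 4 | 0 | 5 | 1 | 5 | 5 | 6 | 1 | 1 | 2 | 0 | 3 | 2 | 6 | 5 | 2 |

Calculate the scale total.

71

Raw sum = 75. Reverse-coded items: 6, 10, 21; their raw sum = 11.
Each reversal replaces raw with 6 − raw, changing the total by 6 − 2·raw per item.
Total = 75 + 3·6 − 2·11 = 75 + 18 − 22 = 71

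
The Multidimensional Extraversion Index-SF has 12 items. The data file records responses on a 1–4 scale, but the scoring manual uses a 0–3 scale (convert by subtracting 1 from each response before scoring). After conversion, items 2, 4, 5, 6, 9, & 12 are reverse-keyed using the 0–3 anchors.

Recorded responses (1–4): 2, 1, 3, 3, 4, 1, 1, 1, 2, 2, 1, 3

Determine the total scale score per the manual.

14

Convert to 0–3: 1, 0, 2, 2, 3, 0, 0, 0, 1, 1, 0, 2
Reverse-coded (reverse-coded value = 3 − response):
  item 2: 3 − 0 = 3
  item 4: 3 − 2 = 1
  item 5: 3 − 3 = 0
  item 6: 3 − 0 = 3
  item 9: 3 − 1 = 2
  item 12: 3 − 2 = 1
Scored: 1, 3, 2, 1, 0, 3, 0, 0, 2, 1, 0, 1
Total = 14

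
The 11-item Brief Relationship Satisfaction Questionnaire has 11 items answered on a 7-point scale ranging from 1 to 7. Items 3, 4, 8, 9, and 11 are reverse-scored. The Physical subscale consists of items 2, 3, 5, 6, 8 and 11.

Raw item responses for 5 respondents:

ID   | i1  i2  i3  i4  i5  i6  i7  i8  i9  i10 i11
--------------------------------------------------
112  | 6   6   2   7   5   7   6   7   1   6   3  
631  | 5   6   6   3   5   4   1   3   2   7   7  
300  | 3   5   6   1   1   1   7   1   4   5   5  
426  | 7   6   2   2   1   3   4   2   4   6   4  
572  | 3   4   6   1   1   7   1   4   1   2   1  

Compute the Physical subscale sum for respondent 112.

30

Respondent 112 raw: 6, 6, 2, 7, 5, 7, 6, 7, 1, 6, 3.
Physical items: 2, 3, 5, 6, 8, 11.
Reverse-coded (reversed = (1+7) − raw = 8 − raw):
  item 2: 6
  item 3: 8 − 2 = 6
  item 5: 5
  item 6: 7
  item 8: 8 − 7 = 1
  item 11: 8 − 3 = 5
Sum = 6 + 6 + 5 + 7 + 1 + 5 = 30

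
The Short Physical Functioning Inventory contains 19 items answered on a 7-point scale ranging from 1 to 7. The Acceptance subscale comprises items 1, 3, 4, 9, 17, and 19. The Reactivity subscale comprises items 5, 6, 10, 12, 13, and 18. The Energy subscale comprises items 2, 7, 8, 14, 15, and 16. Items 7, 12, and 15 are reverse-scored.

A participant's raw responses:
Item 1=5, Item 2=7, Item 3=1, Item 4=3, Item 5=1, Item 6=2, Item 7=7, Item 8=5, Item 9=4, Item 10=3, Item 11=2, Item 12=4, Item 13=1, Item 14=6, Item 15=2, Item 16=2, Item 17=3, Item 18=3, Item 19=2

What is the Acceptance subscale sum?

18

Acceptance items: 1, 3, 4, 9, 17, 19.
  item 1: 5
  item 3: 1
  item 4: 3
  item 9: 4
  item 17: 3
  item 19: 2
Sum = 5 + 1 + 3 + 4 + 3 + 2 = 18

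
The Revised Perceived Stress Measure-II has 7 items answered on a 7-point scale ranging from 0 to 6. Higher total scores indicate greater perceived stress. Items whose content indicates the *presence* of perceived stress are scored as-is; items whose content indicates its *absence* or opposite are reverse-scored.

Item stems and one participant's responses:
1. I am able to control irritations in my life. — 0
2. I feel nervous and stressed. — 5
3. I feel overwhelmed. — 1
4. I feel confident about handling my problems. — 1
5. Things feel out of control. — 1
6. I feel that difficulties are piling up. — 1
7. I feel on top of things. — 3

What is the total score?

22

Items 1, 4, 7 describe the absence/opposite of perceived stress → reverse-score.
reverse-coded value = 6 − response.
  item 1: 6 − 0 = 6
  item 2: 5
  item 3: 1
  item 4: 6 − 1 = 5
  item 5: 1
  item 6: 1
  item 7: 6 − 3 = 3
Total = 6 + 5 + 1 + 5 + 1 + 1 + 3 = 22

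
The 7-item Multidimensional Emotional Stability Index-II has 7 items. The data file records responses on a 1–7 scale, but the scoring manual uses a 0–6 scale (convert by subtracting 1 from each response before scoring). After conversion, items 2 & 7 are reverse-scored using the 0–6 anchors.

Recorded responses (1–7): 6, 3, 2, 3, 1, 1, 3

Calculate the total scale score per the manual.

16

Convert to 0–6: 5, 2, 1, 2, 0, 0, 2
Reverse-coded (on a 0–6 scale, reversed = 6 − raw):
  item 2: 6 − 2 = 4
  item 7: 6 − 2 = 4
Scored: 5, 4, 1, 2, 0, 0, 4
Total = 16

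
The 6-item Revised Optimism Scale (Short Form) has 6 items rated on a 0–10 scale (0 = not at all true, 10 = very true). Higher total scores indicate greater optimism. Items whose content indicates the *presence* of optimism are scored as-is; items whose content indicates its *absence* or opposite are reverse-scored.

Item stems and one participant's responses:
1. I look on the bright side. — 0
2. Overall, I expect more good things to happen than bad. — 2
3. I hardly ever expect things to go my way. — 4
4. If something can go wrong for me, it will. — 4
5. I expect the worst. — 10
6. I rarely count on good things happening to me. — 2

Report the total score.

22

Items 3, 4, 5, 6 describe the absence/opposite of optimism → reverse-score.
on a 0–10 scale, reversed = 10 − raw.
  item 1: 0
  item 2: 2
  item 3: 10 − 4 = 6
  item 4: 10 − 4 = 6
  item 5: 10 − 10 = 0
  item 6: 10 − 2 = 8
Total = 0 + 2 + 6 + 6 + 0 + 8 = 22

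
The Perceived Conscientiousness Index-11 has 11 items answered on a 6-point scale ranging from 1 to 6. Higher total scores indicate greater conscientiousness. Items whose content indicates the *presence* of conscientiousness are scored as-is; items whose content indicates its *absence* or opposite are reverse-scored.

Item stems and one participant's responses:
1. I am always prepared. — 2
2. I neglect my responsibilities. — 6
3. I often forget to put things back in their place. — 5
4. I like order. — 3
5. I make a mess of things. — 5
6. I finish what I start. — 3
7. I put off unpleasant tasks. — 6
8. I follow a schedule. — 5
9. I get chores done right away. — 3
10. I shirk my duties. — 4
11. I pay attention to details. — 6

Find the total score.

Items 2, 3, 5, 7, 10 describe the absence/opposite of conscientiousness → reverse-score.
on a 1–6 scale, reversed = 7 − raw.
  item 1: 2
  item 2: 7 − 6 = 1
  item 3: 7 − 5 = 2
  item 4: 3
  item 5: 7 − 5 = 2
  item 6: 3
  item 7: 7 − 6 = 1
  item 8: 5
  item 9: 3
  item 10: 7 − 4 = 3
  item 11: 6
Total = 2 + 1 + 2 + 3 + 2 + 3 + 1 + 5 + 3 + 3 + 6 = 31

31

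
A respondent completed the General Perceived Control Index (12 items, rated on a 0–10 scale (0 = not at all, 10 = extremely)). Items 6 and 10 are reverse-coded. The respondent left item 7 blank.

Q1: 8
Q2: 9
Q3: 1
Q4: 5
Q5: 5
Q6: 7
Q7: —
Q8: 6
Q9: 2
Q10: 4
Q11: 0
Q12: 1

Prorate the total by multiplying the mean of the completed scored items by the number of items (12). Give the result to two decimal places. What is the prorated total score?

50.18

Reverse-coded (on a 0–10 scale, reversed = 10 − raw):
  item 6: 10 − 7 = 3
  item 10: 10 − 4 = 6
Completed scored items (11 of 12): 8, 9, 1, 5, 5, 3, 6, 2, 6, 0, 1; sum = 46.
Person mean = 46 / 11 ≈ 4.1818
Prorated total = (46 / 11) × 12 = 50.18 (to 2 dp)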